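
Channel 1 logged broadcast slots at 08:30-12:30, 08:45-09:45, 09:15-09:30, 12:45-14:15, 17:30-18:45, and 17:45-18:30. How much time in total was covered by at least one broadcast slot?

Merged: 08:30-12:30, 12:45-14:15, 17:30-18:45.
Lengths: 4 h + 1 h 30 min + 1 h 15 min = 6 h 45 min.

6 h 45 min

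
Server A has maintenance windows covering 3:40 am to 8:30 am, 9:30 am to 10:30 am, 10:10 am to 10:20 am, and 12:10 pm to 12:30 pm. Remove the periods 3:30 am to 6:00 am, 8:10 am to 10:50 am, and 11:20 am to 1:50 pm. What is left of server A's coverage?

Merge the first list: 3:40 am–8:30 am, 9:30 am–10:30 am, 12:10 pm–12:30 pm.
3:40 am–8:30 am \ B = 6:00 am–8:10 am.
9:30 am–10:30 am: entirely removed.
12:10 pm–12:30 pm: entirely removed.

6:00 am–8:10 am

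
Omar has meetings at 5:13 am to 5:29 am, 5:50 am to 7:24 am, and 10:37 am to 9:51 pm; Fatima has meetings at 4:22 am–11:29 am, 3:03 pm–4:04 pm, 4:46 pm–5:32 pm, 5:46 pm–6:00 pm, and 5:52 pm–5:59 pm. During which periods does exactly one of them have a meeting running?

Merge the second list: 4:22 am-11:29 am, 3:03 pm-4:04 pm, 4:46 pm-5:32 pm, 5:46 pm-6:00 pm.
Only in the first: 11:29 am-3:03 pm, 4:04 pm-4:46 pm, 5:32 pm-5:46 pm, 6:00 pm-9:51 pm.
Only in the second: 4:22 am-5:13 am, 5:29 am-5:50 am, 7:24 am-10:37 am.
Together these are the periods covered by exactly one.

4:22 am-5:13 am, 5:29 am-5:50 am, 7:24 am-10:37 am, 11:29 am-3:03 pm, 4:04 pm-4:46 pm, 5:32 pm-5:46 pm, 6:00 pm-9:51 pm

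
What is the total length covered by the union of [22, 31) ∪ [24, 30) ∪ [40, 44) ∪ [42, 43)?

13

Merged: [22, 31), [40, 44).
Lengths: 9 + 4 = 13.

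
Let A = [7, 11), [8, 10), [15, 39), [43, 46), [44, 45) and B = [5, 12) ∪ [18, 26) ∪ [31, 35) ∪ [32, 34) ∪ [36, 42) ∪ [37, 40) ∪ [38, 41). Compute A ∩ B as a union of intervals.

[7, 11) ∪ [18, 26) ∪ [31, 35) ∪ [36, 39)

Merge the first list: [7, 11), [15, 39), [43, 46).
Merge the second list: [5, 12), [18, 26), [31, 35), [36, 42).
[7, 11) ∩ B → [7, 11).
[15, 39) ∩ B → [18, 26), [31, 35), [36, 39).
[43, 46) meets no B interval.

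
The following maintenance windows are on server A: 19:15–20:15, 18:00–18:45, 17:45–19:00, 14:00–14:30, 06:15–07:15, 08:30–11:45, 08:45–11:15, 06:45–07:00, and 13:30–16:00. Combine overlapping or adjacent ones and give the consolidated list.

06:15–07:15, 08:30–11:45, 13:30–16:00, 17:45–19:00, 19:15–20:15

Sort by start: 06:15–07:15, 06:45–07:00, 08:30–11:45, 08:45–11:15, 13:30–16:00, 14:00–14:30, 17:45–19:00, 18:00–18:45, 19:15–20:15.
06:45–07:00 overlaps/touches 06:15–07:15 → extend to 06:15–07:15.
08:30–11:45 is disjoint → start new block.
08:45–11:15 overlaps/touches 08:30–11:45 → extend to 08:30–11:45.
13:30–16:00 is disjoint → start new block.
14:00–14:30 overlaps/touches 13:30–16:00 → extend to 13:30–16:00.
17:45–19:00 is disjoint → start new block.
18:00–18:45 overlaps/touches 17:45–19:00 → extend to 17:45–19:00.
19:15–20:15 is disjoint → start new block.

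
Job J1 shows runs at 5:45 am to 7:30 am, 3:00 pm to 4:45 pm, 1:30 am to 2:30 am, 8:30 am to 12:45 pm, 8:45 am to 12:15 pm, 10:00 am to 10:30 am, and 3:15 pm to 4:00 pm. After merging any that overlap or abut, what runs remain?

1:30 am–2:30 am, 5:45 am–7:30 am, 8:30 am–12:45 pm, 3:00 pm–4:45 pm

Sort by start: 1:30 am–2:30 am, 5:45 am–7:30 am, 8:30 am–12:45 pm, 8:45 am–12:15 pm, 10:00 am–10:30 am, 3:00 pm–4:45 pm, 3:15 pm–4:00 pm.
5:45 am–7:30 am is disjoint → start new block.
8:30 am–12:45 pm is disjoint → start new block.
8:45 am–12:15 pm overlaps/touches 8:30 am–12:45 pm → extend to 8:30 am–12:45 pm.
10:00 am–10:30 am overlaps/touches 8:30 am–12:45 pm → extend to 8:30 am–12:45 pm.
3:00 pm–4:45 pm is disjoint → start new block.
3:15 pm–4:00 pm overlaps/touches 3:00 pm–4:45 pm → extend to 3:00 pm–4:45 pm.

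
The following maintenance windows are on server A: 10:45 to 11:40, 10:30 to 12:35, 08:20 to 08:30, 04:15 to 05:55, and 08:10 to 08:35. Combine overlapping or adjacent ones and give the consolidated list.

Sort by start: 04:15–05:55, 08:10–08:35, 08:20–08:30, 10:30–12:35, 10:45–11:40.
08:10–08:35 is disjoint → start new block.
08:20–08:30 overlaps/touches 08:10–08:35 → extend to 08:10–08:35.
10:30–12:35 is disjoint → start new block.
10:45–11:40 overlaps/touches 10:30–12:35 → extend to 10:30–12:35.

04:15–05:55, 08:10–08:35, 10:30–12:35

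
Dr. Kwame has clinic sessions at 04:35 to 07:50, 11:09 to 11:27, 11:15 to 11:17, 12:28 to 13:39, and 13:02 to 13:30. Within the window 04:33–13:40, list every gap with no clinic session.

04:33–04:35, 07:50–11:09, 11:27–12:28, 13:39–13:40

The merged coverage is 04:35–07:50, 11:09–11:27, 12:28–13:39.
Uncovered inside 04:33–13:40: 04:33–04:35, 07:50–11:09, 11:27–12:28, 13:39–13:40.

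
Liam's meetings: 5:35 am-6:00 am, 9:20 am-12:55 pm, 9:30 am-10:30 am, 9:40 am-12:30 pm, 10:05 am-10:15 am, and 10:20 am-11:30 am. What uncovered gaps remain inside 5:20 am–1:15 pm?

5:20 am–5:35 am, 6:00 am–9:20 am, 12:55 pm–1:15 pm

Covered (merged): 5:35 am–6:00 am, 9:20 am–12:55 pm.
Complement within 5:20 am–1:15 pm: 5:20 am–5:35 am, 6:00 am–9:20 am, 12:55 pm–1:15 pm.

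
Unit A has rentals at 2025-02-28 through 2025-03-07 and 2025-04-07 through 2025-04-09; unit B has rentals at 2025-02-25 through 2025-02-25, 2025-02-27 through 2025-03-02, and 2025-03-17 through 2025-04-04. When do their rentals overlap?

2025-02-28 through 2025-03-07 overlaps B on 2025-02-28 through 2025-03-02.
2025-04-07 through 2025-04-09 falls entirely outside B.

2025-02-28 through 2025-03-02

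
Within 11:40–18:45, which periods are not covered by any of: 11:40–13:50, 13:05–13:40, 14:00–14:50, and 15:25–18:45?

13:50–14:00, 14:50–15:25

The merged coverage is 11:40–13:50, 14:00–14:50, 15:25–18:45.
Uncovered inside 11:40–18:45: 13:50–14:00, 14:50–15:25.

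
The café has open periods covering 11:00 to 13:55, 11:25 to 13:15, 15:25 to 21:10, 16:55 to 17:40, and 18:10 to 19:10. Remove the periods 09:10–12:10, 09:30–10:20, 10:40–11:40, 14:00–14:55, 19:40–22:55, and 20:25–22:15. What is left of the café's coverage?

12:10–13:55, 15:25–19:40

First set merges to 11:00–13:55, 15:25–21:10.
Second set merges to 09:10–12:10, 14:00–14:55, 19:40–22:55.
11:00–13:55 minus B → 12:10–13:55.
15:25–21:10 minus B → 15:25–19:40.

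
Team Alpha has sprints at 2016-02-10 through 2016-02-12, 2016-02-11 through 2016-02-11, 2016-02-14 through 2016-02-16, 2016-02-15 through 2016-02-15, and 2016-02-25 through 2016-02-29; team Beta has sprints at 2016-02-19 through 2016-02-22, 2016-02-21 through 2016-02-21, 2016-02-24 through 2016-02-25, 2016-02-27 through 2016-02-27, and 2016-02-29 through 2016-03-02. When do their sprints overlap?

2016-02-25 through 2016-02-25, 2016-02-27 through 2016-02-27, 2016-02-29 through 2016-02-29

A, merged: 2016-02-10 through 2016-02-12, 2016-02-14 through 2016-02-16, 2016-02-25 through 2016-02-29.
B, merged: 2016-02-19 through 2016-02-22, 2016-02-24 through 2016-02-25, 2016-02-27 through 2016-02-27, 2016-02-29 through 2016-03-02.
2016-02-10 through 2016-02-12 falls entirely outside B.
2016-02-14 through 2016-02-16 falls entirely outside B.
2016-02-25 through 2016-02-29 overlaps B on 2016-02-25 through 2016-02-25, 2016-02-27 through 2016-02-27, 2016-02-29 through 2016-02-29.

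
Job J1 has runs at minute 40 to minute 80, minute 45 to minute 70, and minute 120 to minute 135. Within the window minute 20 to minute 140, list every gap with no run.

minute 20 to minute 40, minute 80 to minute 120, minute 135 to minute 140

The merged coverage is minute 40 to minute 80, minute 120 to minute 135.
Uncovered inside minute 20 to minute 140: minute 20 to minute 40, minute 80 to minute 120, minute 135 to minute 140.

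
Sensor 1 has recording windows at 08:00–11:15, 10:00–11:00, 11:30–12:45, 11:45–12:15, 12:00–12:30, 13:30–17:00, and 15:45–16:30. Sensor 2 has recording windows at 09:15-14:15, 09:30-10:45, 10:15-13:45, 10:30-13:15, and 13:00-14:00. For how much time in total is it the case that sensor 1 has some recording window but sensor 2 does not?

A, merged: 08:00–11:15, 11:30–12:45, 13:30–17:00.
B, merged: 09:15–14:15.
A \ B = 08:00–09:15, 14:15–17:00.
Total: 1 h 15 min + 2 h 45 min = 4 h.

4 h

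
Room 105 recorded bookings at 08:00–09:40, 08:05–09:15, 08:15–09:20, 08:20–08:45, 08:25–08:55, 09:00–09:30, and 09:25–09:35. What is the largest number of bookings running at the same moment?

Walk the sorted start/end points keeping a running depth.
The depth first hits 5 at 08:25.

5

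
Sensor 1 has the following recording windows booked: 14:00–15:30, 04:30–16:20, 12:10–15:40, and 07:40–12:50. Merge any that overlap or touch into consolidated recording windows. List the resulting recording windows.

04:30-16:20

Sort by start: 04:30-16:20, 07:40-12:50, 12:10-15:40, 14:00-15:30.
07:40-12:50 overlaps/touches 04:30-16:20 → extend to 04:30-16:20.
12:10-15:40 overlaps/touches 04:30-16:20 → extend to 04:30-16:20.
14:00-15:30 overlaps/touches 04:30-16:20 → extend to 04:30-16:20.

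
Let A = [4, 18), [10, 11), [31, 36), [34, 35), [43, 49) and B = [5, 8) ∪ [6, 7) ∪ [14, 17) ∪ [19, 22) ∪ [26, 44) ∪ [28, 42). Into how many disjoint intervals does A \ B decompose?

4

A, merged: [4, 18), [31, 36), [43, 49).
B, merged: [5, 8), [14, 17), [19, 22), [26, 44).
A \ B = [4, 5), [8, 14), [17, 18), [44, 49).
That is 4 disjoint pieces.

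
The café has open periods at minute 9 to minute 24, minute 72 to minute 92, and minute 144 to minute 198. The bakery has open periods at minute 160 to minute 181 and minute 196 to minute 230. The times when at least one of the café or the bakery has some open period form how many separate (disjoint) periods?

3

A ∪ B = minute 9 to minute 24, minute 72 to minute 92, minute 144 to minute 230.
That is 3 disjoint pieces.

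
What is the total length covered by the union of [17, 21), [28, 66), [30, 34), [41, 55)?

42

Merged: [17, 21), [28, 66).
Lengths: 4 + 38 = 42.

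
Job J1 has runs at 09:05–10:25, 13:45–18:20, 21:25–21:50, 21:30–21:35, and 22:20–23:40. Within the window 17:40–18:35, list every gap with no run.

Covered (merged): 09:05-10:25, 13:45-18:20, 21:25-21:50, 22:20-23:40.
Gaps within 17:40-18:35: 18:20-18:35.

18:20-18:35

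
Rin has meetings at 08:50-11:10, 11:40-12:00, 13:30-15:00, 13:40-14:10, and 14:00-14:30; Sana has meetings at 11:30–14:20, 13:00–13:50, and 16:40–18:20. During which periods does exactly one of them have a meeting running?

A, merged: 08:50–11:10, 11:40–12:00, 13:30–15:00.
B, merged: 11:30–14:20, 16:40–18:20.
A \ B = 08:50–11:10, 14:20–15:00.
B \ A = 11:30–11:40, 12:00–13:30, 16:40–18:20.
Union of the two gives the symmetric difference.

08:50–11:10, 11:30–11:40, 12:00–13:30, 14:20–15:00, 16:40–18:20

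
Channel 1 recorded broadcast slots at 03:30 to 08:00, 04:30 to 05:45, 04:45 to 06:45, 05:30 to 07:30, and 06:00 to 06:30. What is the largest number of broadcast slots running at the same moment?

Sweep endpoints in order; track running count of active intervals.
Peak of 4 reached at 05:30.

4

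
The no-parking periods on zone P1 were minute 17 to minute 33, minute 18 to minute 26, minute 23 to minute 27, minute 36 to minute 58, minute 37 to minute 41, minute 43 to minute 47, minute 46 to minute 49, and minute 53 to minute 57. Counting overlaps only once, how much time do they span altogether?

38 minutes

Merged: minute 17 to minute 33, minute 36 to minute 58.
Lengths: 16 minutes + 22 minutes = 38 minutes.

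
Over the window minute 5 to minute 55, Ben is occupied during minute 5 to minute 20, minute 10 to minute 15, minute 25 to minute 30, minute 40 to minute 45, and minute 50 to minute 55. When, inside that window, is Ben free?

The merged coverage is minute 5 to minute 20, minute 25 to minute 30, minute 40 to minute 45, minute 50 to minute 55.
Complement within minute 5 to minute 55: minute 20 to minute 25, minute 30 to minute 40, minute 45 to minute 50.

minute 20 to minute 25, minute 30 to minute 40, minute 45 to minute 50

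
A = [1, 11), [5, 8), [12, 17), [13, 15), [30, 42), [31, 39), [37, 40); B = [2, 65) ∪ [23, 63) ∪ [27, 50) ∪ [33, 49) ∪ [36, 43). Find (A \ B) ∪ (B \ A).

[1, 2) ∪ [11, 12) ∪ [17, 30) ∪ [42, 65)

A, merged: [1, 11), [12, 17), [30, 42).
B, merged: [2, 65).
Only in the first: [1, 2).
Only in the second: [11, 12), [17, 30), [42, 65).
Together these are the periods covered by exactly one.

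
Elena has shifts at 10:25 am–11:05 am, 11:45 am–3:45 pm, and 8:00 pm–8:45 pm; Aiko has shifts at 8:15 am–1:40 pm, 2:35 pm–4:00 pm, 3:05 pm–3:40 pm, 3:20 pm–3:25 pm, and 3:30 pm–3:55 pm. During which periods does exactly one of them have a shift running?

Second set merges to 8:15 am-1:40 pm, 2:35 pm-4:00 pm.
A but not B: 1:40 pm-2:35 pm, 8:00 pm-8:45 pm.
B but not A: 8:15 am-10:25 am, 11:05 am-11:45 am, 3:45 pm-4:00 pm.
Combining gives A △ B.

8:15 am-10:25 am, 11:05 am-11:45 am, 1:40 pm-2:35 pm, 3:45 pm-4:00 pm, 8:00 pm-8:45 pm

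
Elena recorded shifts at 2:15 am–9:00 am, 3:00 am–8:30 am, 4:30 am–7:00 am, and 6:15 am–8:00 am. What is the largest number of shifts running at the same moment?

4

Sweep endpoints in order; track running count of active intervals.
Peak of 4 reached at 6:15 am.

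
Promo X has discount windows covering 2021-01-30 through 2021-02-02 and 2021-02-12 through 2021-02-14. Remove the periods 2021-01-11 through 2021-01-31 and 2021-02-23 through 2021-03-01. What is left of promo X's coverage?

2021-02-01 through 2021-02-02, 2021-02-12 through 2021-02-14

2021-01-30 through 2021-02-02 minus B → 2021-02-01 through 2021-02-02.
2021-02-12 through 2021-02-14: no B overlap → unchanged.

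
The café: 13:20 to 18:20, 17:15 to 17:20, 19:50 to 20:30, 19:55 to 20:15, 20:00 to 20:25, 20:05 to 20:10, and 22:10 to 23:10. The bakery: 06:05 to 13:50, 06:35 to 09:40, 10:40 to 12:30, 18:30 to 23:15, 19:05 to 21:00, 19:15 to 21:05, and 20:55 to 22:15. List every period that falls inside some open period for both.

First set merges to 13:20–18:20, 19:50–20:30, 22:10–23:10.
Second set merges to 06:05–13:50, 18:30–23:15.
13:20–18:20 overlaps B on 13:20–13:50.
19:50–20:30 overlaps B on 19:50–20:30.
22:10–23:10 overlaps B on 22:10–23:10.

13:20–13:50, 19:50–20:30, 22:10–23:10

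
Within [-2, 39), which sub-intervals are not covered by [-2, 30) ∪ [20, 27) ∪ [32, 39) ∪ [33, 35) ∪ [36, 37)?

After merging, the occupied span is [-2, 30), [32, 39).
Complement within [-2, 39): [30, 32).

[30, 32)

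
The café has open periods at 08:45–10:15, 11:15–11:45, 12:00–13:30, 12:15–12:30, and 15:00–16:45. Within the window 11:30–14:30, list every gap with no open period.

The merged coverage is 08:45–10:15, 11:15–11:45, 12:00–13:30, 15:00–16:45.
Gaps within 11:30–14:30: 11:45–12:00, 13:30–14:30.

11:45–12:00, 13:30–14:30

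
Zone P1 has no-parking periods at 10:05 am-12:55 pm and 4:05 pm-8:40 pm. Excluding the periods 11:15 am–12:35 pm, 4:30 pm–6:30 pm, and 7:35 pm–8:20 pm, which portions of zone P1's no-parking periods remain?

10:05 am–11:15 am, 12:35 pm–12:55 pm, 4:05 pm–4:30 pm, 6:30 pm–7:35 pm, 8:20 pm–8:40 pm

10:05 am–12:55 pm with B removed leaves 10:05 am–11:15 am, 12:35 pm–12:55 pm.
4:05 pm–8:40 pm with B removed leaves 4:05 pm–4:30 pm, 6:30 pm–7:35 pm, 8:20 pm–8:40 pm.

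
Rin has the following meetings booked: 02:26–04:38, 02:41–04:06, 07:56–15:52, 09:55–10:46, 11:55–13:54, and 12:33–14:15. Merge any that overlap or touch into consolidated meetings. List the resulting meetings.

02:26–04:38, 07:56–15:52

02:41–04:06 overlaps/touches 02:26–04:38 → extend to 02:26–04:38.
07:56–15:52 is disjoint → start new block.
09:55–10:46 overlaps/touches 07:56–15:52 → extend to 07:56–15:52.
11:55–13:54 overlaps/touches 07:56–15:52 → extend to 07:56–15:52.
12:33–14:15 overlaps/touches 07:56–15:52 → extend to 07:56–15:52.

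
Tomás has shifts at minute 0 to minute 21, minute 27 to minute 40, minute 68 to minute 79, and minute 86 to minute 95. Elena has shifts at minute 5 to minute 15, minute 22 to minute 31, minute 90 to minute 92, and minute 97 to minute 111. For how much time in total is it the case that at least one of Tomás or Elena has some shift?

73 minutes

A ∪ B = minute 0 to minute 21, minute 22 to minute 40, minute 68 to minute 79, minute 86 to minute 95, minute 97 to minute 111.
Total: 21 minutes + 18 minutes + 11 minutes + 9 minutes + 14 minutes = 73 minutes.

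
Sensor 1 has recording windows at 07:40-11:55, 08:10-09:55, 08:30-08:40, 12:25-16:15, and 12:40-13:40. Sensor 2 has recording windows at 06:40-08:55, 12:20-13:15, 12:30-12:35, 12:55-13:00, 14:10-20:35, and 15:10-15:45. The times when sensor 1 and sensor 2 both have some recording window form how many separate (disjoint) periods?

A, merged: 07:40-11:55, 12:25-16:15.
B, merged: 06:40-08:55, 12:20-13:15, 14:10-20:35.
A ∩ B = 07:40-08:55, 12:25-13:15, 14:10-16:15.
That is 3 disjoint pieces.

3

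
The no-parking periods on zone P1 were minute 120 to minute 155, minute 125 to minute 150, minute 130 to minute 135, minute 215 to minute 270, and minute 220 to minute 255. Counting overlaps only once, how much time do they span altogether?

90 minutes

Merged: minute 120 to minute 155, minute 215 to minute 270.
Lengths: 35 minutes + 55 minutes = 90 minutes.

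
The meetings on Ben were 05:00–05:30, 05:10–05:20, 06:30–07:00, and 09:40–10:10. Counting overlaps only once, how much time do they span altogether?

1 h 30 min

Merged: 05:00-05:30, 06:30-07:00, 09:40-10:10.
Lengths: 30 min + 30 min + 30 min = 1 h 30 min.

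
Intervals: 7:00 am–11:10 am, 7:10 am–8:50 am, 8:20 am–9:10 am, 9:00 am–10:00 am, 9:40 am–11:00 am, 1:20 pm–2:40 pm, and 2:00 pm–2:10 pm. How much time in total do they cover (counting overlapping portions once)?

5 h 30 min

Merged: 7:00 am-11:10 am, 1:20 pm-2:40 pm.
Lengths: 4 h 10 min + 1 h 20 min = 5 h 30 min.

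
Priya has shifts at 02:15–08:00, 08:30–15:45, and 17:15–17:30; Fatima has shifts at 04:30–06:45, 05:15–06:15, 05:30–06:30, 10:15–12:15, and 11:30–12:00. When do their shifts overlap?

Second set merges to 04:30–06:45, 10:15–12:15.
02:15–08:00 ∩ B → 04:30–06:45.
08:30–15:45 ∩ B → 10:15–12:15.
17:15–17:30 meets no B interval.

04:30–06:45, 10:15–12:15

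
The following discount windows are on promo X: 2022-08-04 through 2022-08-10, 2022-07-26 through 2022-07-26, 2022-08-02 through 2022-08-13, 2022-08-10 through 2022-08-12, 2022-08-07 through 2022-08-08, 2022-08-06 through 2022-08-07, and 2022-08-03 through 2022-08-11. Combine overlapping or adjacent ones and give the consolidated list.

Sort by start: 2022-07-26 through 2022-07-26, 2022-08-02 through 2022-08-13, 2022-08-03 through 2022-08-11, 2022-08-04 through 2022-08-10, 2022-08-06 through 2022-08-07, 2022-08-07 through 2022-08-08, 2022-08-10 through 2022-08-12.
2022-08-02 through 2022-08-13 is disjoint → start new block.
2022-08-03 through 2022-08-11 overlaps/touches 2022-08-02 through 2022-08-13 → extend to 2022-08-02 through 2022-08-13.
2022-08-04 through 2022-08-10 overlaps/touches 2022-08-02 through 2022-08-13 → extend to 2022-08-02 through 2022-08-13.
2022-08-06 through 2022-08-07 overlaps/touches 2022-08-02 through 2022-08-13 → extend to 2022-08-02 through 2022-08-13.
2022-08-07 through 2022-08-08 overlaps/touches 2022-08-02 through 2022-08-13 → extend to 2022-08-02 through 2022-08-13.
2022-08-10 through 2022-08-12 overlaps/touches 2022-08-02 through 2022-08-13 → extend to 2022-08-02 through 2022-08-13.

2022-07-26 through 2022-07-26, 2022-08-02 through 2022-08-13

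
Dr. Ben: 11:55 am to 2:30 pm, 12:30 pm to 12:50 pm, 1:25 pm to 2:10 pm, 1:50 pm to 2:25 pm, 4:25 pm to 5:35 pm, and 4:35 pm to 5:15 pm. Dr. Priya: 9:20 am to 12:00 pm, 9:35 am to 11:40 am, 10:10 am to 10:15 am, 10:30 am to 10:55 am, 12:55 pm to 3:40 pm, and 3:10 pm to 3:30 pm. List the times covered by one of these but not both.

9:20 am–11:55 am, 12:00 pm–12:55 pm, 2:30 pm–3:40 pm, 4:25 pm–5:35 pm

First set merges to 11:55 am–2:30 pm, 4:25 pm–5:35 pm.
Second set merges to 9:20 am–12:00 pm, 12:55 pm–3:40 pm.
Only in the first: 12:00 pm–12:55 pm, 4:25 pm–5:35 pm.
Only in the second: 9:20 am–11:55 am, 2:30 pm–3:40 pm.
Together these are the periods covered by exactly one.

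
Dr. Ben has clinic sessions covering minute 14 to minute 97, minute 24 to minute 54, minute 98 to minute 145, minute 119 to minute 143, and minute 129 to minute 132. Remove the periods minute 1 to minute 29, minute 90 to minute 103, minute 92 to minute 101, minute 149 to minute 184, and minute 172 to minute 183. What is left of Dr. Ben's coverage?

minute 29 to minute 90, minute 103 to minute 145

A, merged: minute 14 to minute 97, minute 98 to minute 145.
B, merged: minute 1 to minute 29, minute 90 to minute 103, minute 149 to minute 184.
minute 14 to minute 97 with B removed leaves minute 29 to minute 90.
minute 98 to minute 145 with B removed leaves minute 103 to minute 145.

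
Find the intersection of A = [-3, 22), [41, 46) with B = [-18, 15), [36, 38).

[-3, 22) meets the second set on [-3, 15).
[41, 46): no overlap with the second set.

[-3, 15)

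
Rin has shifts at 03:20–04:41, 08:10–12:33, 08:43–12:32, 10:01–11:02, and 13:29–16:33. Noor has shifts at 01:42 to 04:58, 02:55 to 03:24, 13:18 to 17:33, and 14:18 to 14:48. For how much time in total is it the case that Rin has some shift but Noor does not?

4 h 23 min

Merge the first list: 03:20-04:41, 08:10-12:33, 13:29-16:33.
Merge the second list: 01:42-04:58, 13:18-17:33.
A \ B = 08:10-12:33.
Total: 4 h 23 min.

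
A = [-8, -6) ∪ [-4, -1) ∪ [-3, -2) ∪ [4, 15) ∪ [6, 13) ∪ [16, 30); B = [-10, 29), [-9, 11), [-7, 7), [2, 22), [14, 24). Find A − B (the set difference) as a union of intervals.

[29, 30)

A, merged: [-8, -6), [-4, -1), [4, 15), [16, 30).
B, merged: [-10, 29).
[-8, -6): entirely removed.
[-4, -1): entirely removed.
[4, 15): entirely removed.
[16, 30) \ B = [29, 30).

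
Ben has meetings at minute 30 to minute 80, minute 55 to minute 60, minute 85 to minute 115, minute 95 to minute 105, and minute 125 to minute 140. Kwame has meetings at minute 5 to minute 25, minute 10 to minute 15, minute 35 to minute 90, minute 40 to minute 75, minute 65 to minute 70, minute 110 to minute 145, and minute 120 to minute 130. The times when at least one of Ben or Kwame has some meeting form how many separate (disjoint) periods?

First set merges to minute 30 to minute 80, minute 85 to minute 115, minute 125 to minute 140.
Second set merges to minute 5 to minute 25, minute 35 to minute 90, minute 110 to minute 145.
A ∪ B = minute 5 to minute 25, minute 30 to minute 145.
That is 2 disjoint pieces.

2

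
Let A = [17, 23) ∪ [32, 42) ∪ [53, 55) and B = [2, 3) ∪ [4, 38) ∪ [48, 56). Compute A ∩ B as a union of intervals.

[17, 23) ∪ [32, 38) ∪ [53, 55)

[17, 23) overlaps B on [17, 23).
[32, 42) overlaps B on [32, 38).
[53, 55) overlaps B on [53, 55).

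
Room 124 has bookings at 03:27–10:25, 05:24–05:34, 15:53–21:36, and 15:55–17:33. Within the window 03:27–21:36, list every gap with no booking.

Covered (merged): 03:27–10:25, 15:53–21:36.
Uncovered inside 03:27–21:36: 10:25–15:53.

10:25–15:53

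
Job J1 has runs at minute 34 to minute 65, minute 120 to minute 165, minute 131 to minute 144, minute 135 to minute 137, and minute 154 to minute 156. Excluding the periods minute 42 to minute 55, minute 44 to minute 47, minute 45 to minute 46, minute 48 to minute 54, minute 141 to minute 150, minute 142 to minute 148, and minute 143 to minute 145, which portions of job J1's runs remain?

Merge the first list: minute 34 to minute 65, minute 120 to minute 165.
Merge the second list: minute 42 to minute 55, minute 141 to minute 150.
minute 34 to minute 65 minus B → minute 34 to minute 42, minute 55 to minute 65.
minute 120 to minute 165 minus B → minute 120 to minute 141, minute 150 to minute 165.

minute 34 to minute 42, minute 55 to minute 65, minute 120 to minute 141, minute 150 to minute 165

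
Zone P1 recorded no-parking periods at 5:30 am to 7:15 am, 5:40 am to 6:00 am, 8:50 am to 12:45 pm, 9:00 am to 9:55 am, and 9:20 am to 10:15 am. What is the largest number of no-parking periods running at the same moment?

3

At 9:20 am, 3 of the intervals are simultaneously active.
No point has more.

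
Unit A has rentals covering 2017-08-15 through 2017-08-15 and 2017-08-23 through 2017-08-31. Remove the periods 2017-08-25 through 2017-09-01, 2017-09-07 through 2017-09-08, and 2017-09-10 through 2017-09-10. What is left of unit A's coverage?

2017-08-15 through 2017-08-15 is untouched.
2017-08-23 through 2017-08-31 with B removed leaves 2017-08-23 through 2017-08-24.

2017-08-15 through 2017-08-15, 2017-08-23 through 2017-08-24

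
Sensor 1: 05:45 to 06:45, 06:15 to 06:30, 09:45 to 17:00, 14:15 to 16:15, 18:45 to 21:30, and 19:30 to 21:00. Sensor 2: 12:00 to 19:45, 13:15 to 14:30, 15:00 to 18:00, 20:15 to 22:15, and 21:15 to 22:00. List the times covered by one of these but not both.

05:45–06:45, 09:45–12:00, 17:00–18:45, 19:45–20:15, 21:30–22:15

A, merged: 05:45–06:45, 09:45–17:00, 18:45–21:30.
B, merged: 12:00–19:45, 20:15–22:15.
A \ B = 05:45–06:45, 09:45–12:00, 19:45–20:15.
B \ A = 17:00–18:45, 21:30–22:15.
Union of the two gives the symmetric difference.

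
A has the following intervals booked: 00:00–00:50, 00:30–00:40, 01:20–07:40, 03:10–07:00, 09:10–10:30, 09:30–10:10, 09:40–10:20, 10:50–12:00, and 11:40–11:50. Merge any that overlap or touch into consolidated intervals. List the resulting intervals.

00:30–00:40 overlaps/touches 00:00–00:50 → extend to 00:00–00:50.
01:20–07:40 is disjoint → start new block.
03:10–07:00 overlaps/touches 01:20–07:40 → extend to 01:20–07:40.
09:10–10:30 is disjoint → start new block.
09:30–10:10 overlaps/touches 09:10–10:30 → extend to 09:10–10:30.
09:40–10:20 overlaps/touches 09:10–10:30 → extend to 09:10–10:30.
10:50–12:00 is disjoint → start new block.
11:40–11:50 overlaps/touches 10:50–12:00 → extend to 10:50–12:00.

00:00–00:50, 01:20–07:40, 09:10–10:30, 10:50–12:00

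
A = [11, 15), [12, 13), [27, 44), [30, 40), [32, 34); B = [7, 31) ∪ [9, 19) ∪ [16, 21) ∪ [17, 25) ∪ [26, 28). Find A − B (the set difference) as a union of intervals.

[31, 44)

A, merged: [11, 15), [27, 44).
B, merged: [7, 31).
[11, 15): entirely removed.
[27, 44) \ B = [31, 44).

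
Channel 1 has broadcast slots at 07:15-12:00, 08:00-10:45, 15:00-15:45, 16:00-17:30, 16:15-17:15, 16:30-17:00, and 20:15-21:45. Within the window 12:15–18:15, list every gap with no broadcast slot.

After merging, the occupied span is 07:15-12:00, 15:00-15:45, 16:00-17:30, 20:15-21:45.
Complement within 12:15-18:15: 12:15-15:00, 15:45-16:00, 17:30-18:15.

12:15-15:00, 15:45-16:00, 17:30-18:15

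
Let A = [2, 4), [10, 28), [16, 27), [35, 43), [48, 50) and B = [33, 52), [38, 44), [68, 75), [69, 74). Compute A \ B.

A, merged: [2, 4), [10, 28), [35, 43), [48, 50).
B, merged: [33, 52), [68, 75).
[2, 4) is untouched.
[10, 28) is untouched.
[35, 43) lies entirely inside B → drops out.
[48, 50) lies entirely inside B → drops out.

[2, 4) ∪ [10, 28)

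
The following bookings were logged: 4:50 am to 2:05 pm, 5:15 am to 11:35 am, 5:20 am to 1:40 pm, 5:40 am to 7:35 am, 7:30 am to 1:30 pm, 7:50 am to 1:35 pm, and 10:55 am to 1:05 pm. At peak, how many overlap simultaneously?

Sweep endpoints in order; track running count of active intervals.
Peak of 6 reached at 10:55 am.

6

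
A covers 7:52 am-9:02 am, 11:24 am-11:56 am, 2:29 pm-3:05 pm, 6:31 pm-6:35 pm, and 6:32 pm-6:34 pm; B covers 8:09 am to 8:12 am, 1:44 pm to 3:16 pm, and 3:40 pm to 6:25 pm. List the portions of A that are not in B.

First set merges to 7:52 am–9:02 am, 11:24 am–11:56 am, 2:29 pm–3:05 pm, 6:31 pm–6:35 pm.
7:52 am–9:02 am with B removed leaves 7:52 am–8:09 am, 8:12 am–9:02 am.
11:24 am–11:56 am is untouched.
2:29 pm–3:05 pm lies entirely inside B → drops out.
6:31 pm–6:35 pm is untouched.

7:52 am–8:09 am, 8:12 am–9:02 am, 11:24 am–11:56 am, 6:31 pm–6:35 pm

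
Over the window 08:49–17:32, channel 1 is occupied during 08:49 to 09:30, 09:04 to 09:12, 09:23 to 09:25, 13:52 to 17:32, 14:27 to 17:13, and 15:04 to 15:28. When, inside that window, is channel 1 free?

The merged coverage is 08:49–09:30, 13:52–17:32.
Complement within 08:49–17:32: 09:30–13:52.

09:30–13:52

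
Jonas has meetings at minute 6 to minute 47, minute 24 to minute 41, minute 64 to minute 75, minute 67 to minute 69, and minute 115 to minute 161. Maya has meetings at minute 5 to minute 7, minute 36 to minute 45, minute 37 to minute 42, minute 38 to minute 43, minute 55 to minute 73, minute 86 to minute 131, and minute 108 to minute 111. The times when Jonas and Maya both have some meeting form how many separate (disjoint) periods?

A, merged: minute 6 to minute 47, minute 64 to minute 75, minute 115 to minute 161.
B, merged: minute 5 to minute 7, minute 36 to minute 45, minute 55 to minute 73, minute 86 to minute 131.
A ∩ B = minute 6 to minute 7, minute 36 to minute 45, minute 64 to minute 73, minute 115 to minute 131.
That is 4 disjoint pieces.

4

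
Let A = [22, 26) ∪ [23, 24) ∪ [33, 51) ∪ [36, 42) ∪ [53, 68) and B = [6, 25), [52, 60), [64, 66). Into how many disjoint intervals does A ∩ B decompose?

Merge the first list: [22, 26), [33, 51), [53, 68).
A ∩ B = [22, 25), [53, 60), [64, 66).
That is 3 disjoint pieces.

3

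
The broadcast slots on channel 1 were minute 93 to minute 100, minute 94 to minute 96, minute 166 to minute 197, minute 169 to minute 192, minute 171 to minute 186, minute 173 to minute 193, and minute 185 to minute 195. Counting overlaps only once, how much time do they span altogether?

38 minutes

Merged: minute 93 to minute 100, minute 166 to minute 197.
Lengths: 7 minutes + 31 minutes = 38 minutes.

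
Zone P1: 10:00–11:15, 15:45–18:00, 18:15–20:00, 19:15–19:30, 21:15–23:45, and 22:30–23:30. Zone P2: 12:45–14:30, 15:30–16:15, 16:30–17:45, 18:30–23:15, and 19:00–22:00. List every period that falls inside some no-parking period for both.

Merge the first list: 10:00–11:15, 15:45–18:00, 18:15–20:00, 21:15–23:45.
Merge the second list: 12:45–14:30, 15:30–16:15, 16:30–17:45, 18:30–23:15.
10:00–11:15 falls entirely outside B.
15:45–18:00 overlaps B on 15:45–16:15, 16:30–17:45.
18:15–20:00 overlaps B on 18:30–20:00.
21:15–23:45 overlaps B on 21:15–23:15.

15:45–16:15, 16:30–17:45, 18:30–20:00, 21:15–23:15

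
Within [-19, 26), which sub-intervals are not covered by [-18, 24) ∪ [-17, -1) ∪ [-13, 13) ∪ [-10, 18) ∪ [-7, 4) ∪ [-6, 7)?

[-19, -18) ∪ [24, 26)

Covered (merged): [-18, 24).
Uncovered inside [-19, 26): [-19, -18), [24, 26).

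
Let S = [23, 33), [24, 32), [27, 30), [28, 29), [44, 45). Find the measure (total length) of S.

Merged: [23, 33), [44, 45).
Lengths: 10 + 1 = 11.

11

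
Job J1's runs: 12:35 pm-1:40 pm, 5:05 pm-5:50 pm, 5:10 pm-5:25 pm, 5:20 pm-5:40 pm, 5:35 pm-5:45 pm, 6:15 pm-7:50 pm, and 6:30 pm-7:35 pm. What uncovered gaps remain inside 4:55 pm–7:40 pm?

After merging, the occupied span is 12:35 pm–1:40 pm, 5:05 pm–5:50 pm, 6:15 pm–7:50 pm.
Gaps within 4:55 pm–7:40 pm: 4:55 pm–5:05 pm, 5:50 pm–6:15 pm.

4:55 pm–5:05 pm, 5:50 pm–6:15 pm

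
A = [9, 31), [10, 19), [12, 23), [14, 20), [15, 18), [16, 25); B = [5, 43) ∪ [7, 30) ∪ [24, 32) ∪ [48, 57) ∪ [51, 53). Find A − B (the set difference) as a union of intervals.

none

Merge the first list: [9, 31).
Merge the second list: [5, 43), [48, 57).
[9, 31) lies entirely inside B → drops out.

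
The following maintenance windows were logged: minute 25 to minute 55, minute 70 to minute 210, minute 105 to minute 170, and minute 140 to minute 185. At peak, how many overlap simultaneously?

3

At minute 140, 3 of the intervals are simultaneously active.
No point has more.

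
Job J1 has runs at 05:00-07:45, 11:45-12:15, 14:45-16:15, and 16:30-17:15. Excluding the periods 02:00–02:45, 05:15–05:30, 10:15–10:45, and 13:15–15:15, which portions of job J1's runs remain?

05:00-07:45 with B removed leaves 05:00-05:15, 05:30-07:45.
11:45-12:15 is untouched.
14:45-16:15 with B removed leaves 15:15-16:15.
16:30-17:15 is untouched.

05:00-05:15, 05:30-07:45, 11:45-12:15, 15:15-16:15, 16:30-17:15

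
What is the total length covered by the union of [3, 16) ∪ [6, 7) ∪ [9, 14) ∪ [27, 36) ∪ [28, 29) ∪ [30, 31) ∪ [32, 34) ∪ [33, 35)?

Merged: [3, 16), [27, 36).
Lengths: 13 + 9 = 22.

22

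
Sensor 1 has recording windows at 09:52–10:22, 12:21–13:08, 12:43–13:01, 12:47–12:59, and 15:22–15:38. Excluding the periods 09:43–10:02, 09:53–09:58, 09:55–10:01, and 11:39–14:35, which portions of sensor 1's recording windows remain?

10:02–10:22, 15:22–15:38

First set merges to 09:52–10:22, 12:21–13:08, 15:22–15:38.
Second set merges to 09:43–10:02, 11:39–14:35.
09:52–10:22 with B removed leaves 10:02–10:22.
12:21–13:08 lies entirely inside B → drops out.
15:22–15:38 is untouched.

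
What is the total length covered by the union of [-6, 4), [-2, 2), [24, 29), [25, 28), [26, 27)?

Merged: [-6, 4), [24, 29).
Lengths: 10 + 5 = 15.

15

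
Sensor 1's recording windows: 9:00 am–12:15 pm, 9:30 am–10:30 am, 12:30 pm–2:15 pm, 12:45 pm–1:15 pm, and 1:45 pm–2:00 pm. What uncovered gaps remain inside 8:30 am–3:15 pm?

After merging, the occupied span is 9:00 am–12:15 pm, 12:30 pm–2:15 pm.
Complement within 8:30 am–3:15 pm: 8:30 am–9:00 am, 12:15 pm–12:30 pm, 2:15 pm–3:15 pm.

8:30 am–9:00 am, 12:15 pm–12:30 pm, 2:15 pm–3:15 pm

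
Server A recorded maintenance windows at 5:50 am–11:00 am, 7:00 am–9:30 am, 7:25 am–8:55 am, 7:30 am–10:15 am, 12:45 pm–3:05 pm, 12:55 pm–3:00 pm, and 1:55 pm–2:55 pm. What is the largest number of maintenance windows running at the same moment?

4

Sweep endpoints in order; track running count of active intervals.
Peak of 4 reached at 7:30 am.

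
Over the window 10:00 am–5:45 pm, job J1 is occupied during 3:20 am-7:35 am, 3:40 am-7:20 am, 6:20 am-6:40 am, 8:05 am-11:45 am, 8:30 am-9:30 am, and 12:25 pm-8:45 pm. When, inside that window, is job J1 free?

11:45 am–12:25 pm

The merged coverage is 3:20 am–7:35 am, 8:05 am–11:45 am, 12:25 pm–8:45 pm.
Gaps within 10:00 am–5:45 pm: 11:45 am–12:25 pm.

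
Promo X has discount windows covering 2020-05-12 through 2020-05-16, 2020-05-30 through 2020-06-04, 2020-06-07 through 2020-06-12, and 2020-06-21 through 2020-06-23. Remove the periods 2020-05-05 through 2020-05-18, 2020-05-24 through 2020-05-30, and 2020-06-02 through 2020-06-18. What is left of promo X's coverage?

2020-05-12 through 2020-05-16: entirely removed.
2020-05-30 through 2020-06-04 \ B = 2020-05-31 through 2020-06-01.
2020-06-07 through 2020-06-12: entirely removed.
2020-06-21 through 2020-06-23: nothing removed.

2020-05-31 through 2020-06-01, 2020-06-21 through 2020-06-23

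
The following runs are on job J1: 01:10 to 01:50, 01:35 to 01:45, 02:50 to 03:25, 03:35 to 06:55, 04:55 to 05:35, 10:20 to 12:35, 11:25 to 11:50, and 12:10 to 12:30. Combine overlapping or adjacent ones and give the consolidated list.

01:35-01:45 overlaps/touches 01:10-01:50 → extend to 01:10-01:50.
02:50-03:25 is disjoint → start new block.
03:35-06:55 is disjoint → start new block.
04:55-05:35 overlaps/touches 03:35-06:55 → extend to 03:35-06:55.
10:20-12:35 is disjoint → start new block.
11:25-11:50 overlaps/touches 10:20-12:35 → extend to 10:20-12:35.
12:10-12:30 overlaps/touches 10:20-12:35 → extend to 10:20-12:35.

01:10-01:50, 02:50-03:25, 03:35-06:55, 10:20-12:35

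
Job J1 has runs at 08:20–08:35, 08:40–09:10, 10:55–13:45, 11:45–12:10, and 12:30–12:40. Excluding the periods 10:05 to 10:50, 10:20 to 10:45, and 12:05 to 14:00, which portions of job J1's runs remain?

Merge the first list: 08:20–08:35, 08:40–09:10, 10:55–13:45.
Merge the second list: 10:05–10:50, 12:05–14:00.
08:20–08:35: no B overlap → unchanged.
08:40–09:10: no B overlap → unchanged.
10:55–13:45 minus B → 10:55–12:05.

08:20–08:35, 08:40–09:10, 10:55–12:05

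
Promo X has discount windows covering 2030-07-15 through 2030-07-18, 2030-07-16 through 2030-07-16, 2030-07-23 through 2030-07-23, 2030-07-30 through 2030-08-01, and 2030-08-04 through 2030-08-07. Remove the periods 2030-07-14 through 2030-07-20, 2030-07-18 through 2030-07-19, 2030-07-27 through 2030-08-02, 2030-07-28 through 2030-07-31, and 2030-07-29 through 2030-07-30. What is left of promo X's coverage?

2030-07-23 through 2030-07-23, 2030-08-04 through 2030-08-07

A, merged: 2030-07-15 through 2030-07-18, 2030-07-23 through 2030-07-23, 2030-07-30 through 2030-08-01, 2030-08-04 through 2030-08-07.
B, merged: 2030-07-14 through 2030-07-20, 2030-07-27 through 2030-08-02.
2030-07-15 through 2030-07-18: entirely removed.
2030-07-23 through 2030-07-23: nothing removed.
2030-07-30 through 2030-08-01: entirely removed.
2030-08-04 through 2030-08-07: nothing removed.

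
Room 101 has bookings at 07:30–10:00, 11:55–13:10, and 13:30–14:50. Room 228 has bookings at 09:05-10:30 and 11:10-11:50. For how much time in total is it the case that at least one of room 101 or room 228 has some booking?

A ∪ B = 07:30–10:30, 11:10–11:50, 11:55–13:10, 13:30–14:50.
Total: 3 h + 40 min + 1 h 15 min + 1 h 20 min = 6 h 15 min.

6 h 15 min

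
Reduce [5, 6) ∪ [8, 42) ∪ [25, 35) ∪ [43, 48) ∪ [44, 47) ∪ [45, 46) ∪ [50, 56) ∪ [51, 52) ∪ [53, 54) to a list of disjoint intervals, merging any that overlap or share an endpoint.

[5, 6) ∪ [8, 42) ∪ [43, 48) ∪ [50, 56)

[8, 42) is disjoint → start new block.
[25, 35) overlaps/touches [8, 42) → extend to [8, 42).
[43, 48) is disjoint → start new block.
[44, 47) overlaps/touches [43, 48) → extend to [43, 48).
[45, 46) overlaps/touches [43, 48) → extend to [43, 48).
[50, 56) is disjoint → start new block.
[51, 52) overlaps/touches [50, 56) → extend to [50, 56).
[53, 54) overlaps/touches [50, 56) → extend to [50, 56).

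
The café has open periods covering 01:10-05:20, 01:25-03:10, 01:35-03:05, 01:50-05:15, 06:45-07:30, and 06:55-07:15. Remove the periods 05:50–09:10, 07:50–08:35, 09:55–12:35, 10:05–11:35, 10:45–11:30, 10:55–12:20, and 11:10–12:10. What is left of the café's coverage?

01:10–05:20

Merge the first list: 01:10–05:20, 06:45–07:30.
Merge the second list: 05:50–09:10, 09:55–12:35.
01:10–05:20 is untouched.
06:45–07:30 lies entirely inside B → drops out.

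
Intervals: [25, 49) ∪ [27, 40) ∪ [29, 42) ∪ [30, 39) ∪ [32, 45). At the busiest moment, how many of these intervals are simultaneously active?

5

At 32, 5 of the intervals are simultaneously active.
No point has more.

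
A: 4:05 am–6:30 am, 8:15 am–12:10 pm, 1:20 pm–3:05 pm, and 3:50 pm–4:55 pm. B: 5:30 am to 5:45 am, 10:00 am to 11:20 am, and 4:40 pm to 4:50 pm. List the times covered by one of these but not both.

Only in the first: 4:05 am–5:30 am, 5:45 am–6:30 am, 8:15 am–10:00 am, 11:20 am–12:10 pm, 1:20 pm–3:05 pm, 3:50 pm–4:40 pm, 4:50 pm–4:55 pm.
Only in the second: none.
Together these are the periods covered by exactly one.

4:05 am–5:30 am, 5:45 am–6:30 am, 8:15 am–10:00 am, 11:20 am–12:10 pm, 1:20 pm–3:05 pm, 3:50 pm–4:40 pm, 4:50 pm–4:55 pm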